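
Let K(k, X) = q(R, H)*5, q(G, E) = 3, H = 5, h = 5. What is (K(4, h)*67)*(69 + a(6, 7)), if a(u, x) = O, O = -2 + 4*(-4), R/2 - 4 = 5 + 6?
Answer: 51255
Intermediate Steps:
R = 30 (R = 8 + 2*(5 + 6) = 8 + 2*11 = 8 + 22 = 30)
O = -18 (O = -2 - 16 = -18)
K(k, X) = 15 (K(k, X) = 3*5 = 15)
a(u, x) = -18
(K(4, h)*67)*(69 + a(6, 7)) = (15*67)*(69 - 18) = 1005*51 = 51255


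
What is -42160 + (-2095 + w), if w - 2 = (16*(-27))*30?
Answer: -57213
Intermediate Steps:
w = -12958 (w = 2 + (16*(-27))*30 = 2 - 432*30 = 2 - 12960 = -12958)
-42160 + (-2095 + w) = -42160 + (-2095 - 12958) = -42160 - 15053 = -57213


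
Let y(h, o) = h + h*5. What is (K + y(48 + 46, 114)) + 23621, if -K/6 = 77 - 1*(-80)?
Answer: 23243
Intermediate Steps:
y(h, o) = 6*h (y(h, o) = h + 5*h = 6*h)
K = -942 (K = -6*(77 - 1*(-80)) = -6*(77 + 80) = -6*157 = -942)
(K + y(48 + 46, 114)) + 23621 = (-942 + 6*(48 + 46)) + 23621 = (-942 + 6*94) + 23621 = (-942 + 564) + 23621 = -378 + 23621 = 23243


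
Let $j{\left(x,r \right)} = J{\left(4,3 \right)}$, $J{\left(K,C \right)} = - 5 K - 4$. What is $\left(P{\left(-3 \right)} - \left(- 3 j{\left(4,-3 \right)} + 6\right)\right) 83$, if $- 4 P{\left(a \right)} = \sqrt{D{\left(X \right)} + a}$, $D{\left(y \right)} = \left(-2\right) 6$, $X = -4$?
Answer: $-6474 - \frac{83 i \sqrt{15}}{4} \approx -6474.0 - 80.364 i$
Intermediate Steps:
$J{\left(K,C \right)} = -4 - 5 K$
$j{\left(x,r \right)} = -24$ ($j{\left(x,r \right)} = -4 - 20 = -24$)
$D{\left(y \right)} = -12$
$P{\left(a \right)} = - \frac{\sqrt{-12 + a}}{4}$
$\left(P{\left(-3 \right)} - \left(- 3 j{\left(4,-3 \right)} + 6\right)\right) 83 = \left(- \frac{\sqrt{-12 - 3}}{4} - \left(\left(-3\right) \left(-24\right) + 6\right)\right) 83 = \left(- \frac{\sqrt{-15}}{4} - \left(72 + 6\right)\right) 83 = \left(- \frac{i \sqrt{15}}{4} - 78\right) 83 = \left(-78 - \frac{i \sqrt{15}}{4}\right) 83 = -6474 - \frac{83 i \sqrt{15}}{4}$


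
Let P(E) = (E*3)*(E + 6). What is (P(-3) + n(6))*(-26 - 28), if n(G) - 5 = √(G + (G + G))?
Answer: 1188 - 162*√2 ≈ 958.90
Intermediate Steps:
P(E) = 3*E*(6 + E) (P(E) = (3*E)*(6 + E) = 3*E*(6 + E))
n(G) = 5 + √3*√G (n(G) = 5 + √(G + (G + G)) = 5 + √(G + 2*G) = 5 + √(3*G) = 5 + √3*√G)
(P(-3) + n(6))*(-26 - 28) = (3*(-3)*(6 - 3) + (5 + √3*√6))*(-26 - 28) = (3*(-3)*3 + (5 + 3*√2))*(-54) = (-27 + (5 + 3*√2))*(-54) = (-22 + 3*√2)*(-54) = 1188 - 162*√2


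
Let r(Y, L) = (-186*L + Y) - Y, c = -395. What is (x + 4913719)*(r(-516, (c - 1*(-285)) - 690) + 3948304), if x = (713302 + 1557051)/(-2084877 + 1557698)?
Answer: 10613167693980384192/527179 ≈ 2.0132e+13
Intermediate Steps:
x = -2270353/527179 (x = 2270353/(-527179) = 2270353*(-1/527179) = -2270353/527179 ≈ -4.3066)
r(Y, L) = -186*L (r(Y, L) = (Y - 186*L) - Y = -186*L)
(x + 4913719)*(r(-516, (c - 1*(-285)) - 690) + 3948304) = (-2270353/527179 + 4913719)*(-186*((-395 - 1*(-285)) - 690) + 3948304) = 2590407198348*(-186*((-395 + 285) - 690) + 3948304)/527179 = 2590407198348*(-186*(-110 - 690) + 3948304)/527179 = 2590407198348*(-186*(-800) + 3948304)/527179 = 2590407198348*(148800 + 3948304)/527179 = (2590407198348/527179)*4097104 = 10613167693980384192/527179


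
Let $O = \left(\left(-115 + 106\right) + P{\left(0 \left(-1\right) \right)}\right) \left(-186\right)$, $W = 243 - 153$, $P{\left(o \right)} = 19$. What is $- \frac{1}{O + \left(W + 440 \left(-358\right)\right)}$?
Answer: $\frac{1}{159290} \approx 6.2779 \cdot 10^{-6}$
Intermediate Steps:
$W = 90$ ($W = 243 - 153 = 90$)
$O = -1860$ ($O = \left(\left(-115 + 106\right) + 19\right) \left(-186\right) = \left(-9 + 19\right) \left(-186\right) = 10 \left(-186\right) = -1860$)
$- \frac{1}{O + \left(W + 440 \left(-358\right)\right)} = - \frac{1}{-1860 + \left(90 + 440 \left(-358\right)\right)} = - \frac{1}{-1860 + \left(90 - 157520\right)} = - \frac{1}{-1860 - 157430} = - \frac{1}{-159290} = \left(-1\right) \left(- \frac{1}{159290}\right) = \frac{1}{159290}$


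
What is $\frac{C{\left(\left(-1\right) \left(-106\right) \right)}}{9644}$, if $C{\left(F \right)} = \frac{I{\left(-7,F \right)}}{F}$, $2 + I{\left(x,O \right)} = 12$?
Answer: $\frac{5}{511132} \approx 9.7822 \cdot 10^{-6}$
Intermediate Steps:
$I{\left(x,O \right)} = 10$ ($I{\left(x,O \right)} = -2 + 12 = 10$)
$C{\left(F \right)} = \frac{10}{F}$
$\frac{C{\left(\left(-1\right) \left(-106\right) \right)}}{9644} = \frac{10 \frac{1}{\left(-1\right) \left(-106\right)}}{9644} = \frac{10}{106} \cdot \frac{1}{9644} = 10 \cdot \frac{1}{106} \cdot \frac{1}{9644} = \frac{5}{53} \cdot \frac{1}{9644} = \frac{5}{511132}$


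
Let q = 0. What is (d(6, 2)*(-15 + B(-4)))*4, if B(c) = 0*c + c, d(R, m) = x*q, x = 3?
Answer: 0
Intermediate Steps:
d(R, m) = 0 (d(R, m) = 3*0 = 0)
B(c) = c (B(c) = 0 + c = c)
(d(6, 2)*(-15 + B(-4)))*4 = (0*(-15 - 4))*4 = (0*(-19))*4 = 0*4 = 0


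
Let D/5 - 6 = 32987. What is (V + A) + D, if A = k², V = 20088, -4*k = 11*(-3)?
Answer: 2961937/16 ≈ 1.8512e+5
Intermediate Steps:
D = 164965 (D = 30 + 5*32987 = 30 + 164935 = 164965)
k = 33/4 (k = -11*(-3)/4 = -¼*(-33) = 33/4 ≈ 8.2500)
A = 1089/16 (A = (33/4)² = 1089/16 ≈ 68.063)
(V + A) + D = (20088 + 1089/16) + 164965 = 322497/16 + 164965 = 2961937/16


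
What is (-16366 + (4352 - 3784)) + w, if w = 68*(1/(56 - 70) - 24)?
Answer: -122044/7 ≈ -17435.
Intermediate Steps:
w = -11458/7 (w = 68*(1/(-14) - 24) = 68*(-1/14 - 24) = 68*(-337/14) = -11458/7 ≈ -1636.9)
(-16366 + (4352 - 3784)) + w = (-16366 + (4352 - 3784)) - 11458/7 = (-16366 + 568) - 11458/7 = -15798 - 11458/7 = -122044/7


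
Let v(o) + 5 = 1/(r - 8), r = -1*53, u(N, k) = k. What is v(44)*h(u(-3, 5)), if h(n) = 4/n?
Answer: -1224/305 ≈ -4.0131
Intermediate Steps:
r = -53
v(o) = -306/61 (v(o) = -5 + 1/(-53 - 8) = -5 + 1/(-61) = -5 - 1/61 = -306/61)
v(44)*h(u(-3, 5)) = -1224/(61*5) = -306/61*⅘ = -1224/305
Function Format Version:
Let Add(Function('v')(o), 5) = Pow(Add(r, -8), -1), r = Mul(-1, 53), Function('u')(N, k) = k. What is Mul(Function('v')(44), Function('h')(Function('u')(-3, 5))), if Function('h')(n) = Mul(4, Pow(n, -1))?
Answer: Rational(-1224, 305) ≈ -4.0131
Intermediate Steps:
r = -53
Function('v')(o) = Rational(-306, 61) (Function('v')(o) = Add(-5, Pow(Add(-53, -8), -1)) = Add(-5, Pow(-61, -1)) = Add(-5, Rational(-1, 61)) = Rational(-306, 61))
Mul(Function('v')(44), Function('h')(Function('u')(-3, 5))) = Mul(Rational(-306, 61), Mul(4, Pow(5, -1))) = Mul(Rational(-306, 61), Mul(4, Rational(1, 5))) = Mul(Rational(-306, 61), Rational(4, 5)) = Rational(-1224, 305)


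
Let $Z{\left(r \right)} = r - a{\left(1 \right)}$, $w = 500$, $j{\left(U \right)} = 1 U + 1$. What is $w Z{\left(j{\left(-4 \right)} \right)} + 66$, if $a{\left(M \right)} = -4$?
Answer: $566$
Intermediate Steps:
$j{\left(U \right)} = 1 + U$ ($j{\left(U \right)} = U + 1 = 1 + U$)
$Z{\left(r \right)} = 4 + r$ ($Z{\left(r \right)} = r - -4 = r + 4 = 4 + r$)
$w Z{\left(j{\left(-4 \right)} \right)} + 66 = 500 \left(4 + \left(1 - 4\right)\right) + 66 = 500 \left(4 - 3\right) + 66 = 500 \cdot 1 + 66 = 500 + 66 = 566$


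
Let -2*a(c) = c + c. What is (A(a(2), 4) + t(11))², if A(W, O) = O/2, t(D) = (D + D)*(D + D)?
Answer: 236196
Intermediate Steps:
t(D) = 4*D² (t(D) = (2*D)*(2*D) = 4*D²)
a(c) = -c (a(c) = -(c + c)/2 = -c)
A(W, O) = O/2 (A(W, O) = O*(½) = O/2)
(A(a(2), 4) + t(11))² = ((½)*4 + 4*11²)² = (2 + 4*121)² = (2 + 484)² = 486² = 236196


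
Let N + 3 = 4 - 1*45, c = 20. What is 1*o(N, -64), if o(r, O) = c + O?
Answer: -44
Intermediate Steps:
N = -44 (N = -3 + (4 - 1*45) = -3 + (4 - 45) = -3 - 41 = -44)
o(r, O) = 20 + O
1*o(N, -64) = 1*(20 - 64) = 1*(-44) = -44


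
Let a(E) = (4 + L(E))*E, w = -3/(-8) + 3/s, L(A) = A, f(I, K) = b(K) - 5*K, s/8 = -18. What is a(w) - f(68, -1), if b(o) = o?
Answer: -5663/2304 ≈ -2.4579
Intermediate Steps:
s = -144 (s = 8*(-18) = -144)
f(I, K) = -4*K (f(I, K) = K - 5*K = -4*K)
w = 17/48 (w = -3/(-8) + 3/(-144) = -3*(-⅛) + 3*(-1/144) = 3/8 - 1/48 = 17/48 ≈ 0.35417)
a(E) = E*(4 + E) (a(E) = (4 + E)*E = E*(4 + E))
a(w) - f(68, -1) = 17*(4 + 17/48)/48 - (-4)*(-1) = (17/48)*(209/48) - 1*4 = 3553/2304 - 4 = -5663/2304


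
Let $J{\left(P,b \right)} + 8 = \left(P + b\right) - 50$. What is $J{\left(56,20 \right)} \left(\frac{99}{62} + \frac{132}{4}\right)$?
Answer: $\frac{19305}{31} \approx 622.74$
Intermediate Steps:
$J{\left(P,b \right)} = -58 + P + b$ ($J{\left(P,b \right)} = -8 - \left(50 - P - b\right) = -8 + \left(-50 + P + b\right) = -58 + P + b$)
$J{\left(56,20 \right)} \left(\frac{99}{62} + \frac{132}{4}\right) = \left(-58 + 56 + 20\right) \left(\frac{99}{62} + \frac{132}{4}\right) = 18 \left(99 \cdot \frac{1}{62} + 132 \cdot \frac{1}{4}\right) = 18 \left(\frac{99}{62} + 33\right) = 18 \cdot \frac{2145}{62} = \frac{19305}{31}$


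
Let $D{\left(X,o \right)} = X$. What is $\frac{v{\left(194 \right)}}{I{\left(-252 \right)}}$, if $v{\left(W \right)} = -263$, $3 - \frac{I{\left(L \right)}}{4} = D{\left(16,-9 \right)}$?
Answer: $\frac{263}{52} \approx 5.0577$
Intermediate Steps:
$I{\left(L \right)} = -52$ ($I{\left(L \right)} = 12 - 64 = -52$)
$\frac{v{\left(194 \right)}}{I{\left(-252 \right)}} = - \frac{263}{-52} = \left(-263\right) \left(- \frac{1}{52}\right) = \frac{263}{52}$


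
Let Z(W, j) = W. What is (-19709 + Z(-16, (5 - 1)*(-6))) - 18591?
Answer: -38316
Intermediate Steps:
(-19709 + Z(-16, (5 - 1)*(-6))) - 18591 = (-19709 - 16) - 18591 = -19725 - 18591 = -38316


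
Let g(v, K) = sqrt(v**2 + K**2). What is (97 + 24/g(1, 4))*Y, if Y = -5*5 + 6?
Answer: -1843 - 456*sqrt(17)/17 ≈ -1953.6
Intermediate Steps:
g(v, K) = sqrt(K**2 + v**2)
Y = -19 (Y = -25 + 6 = -19)
(97 + 24/g(1, 4))*Y = (97 + 24/(sqrt(4**2 + 1**2)))*(-19) = (97 + 24/(sqrt(16 + 1)))*(-19) = (97 + 24/(sqrt(17)))*(-19) = (97 + 24*(sqrt(17)/17))*(-19) = (97 + 24*sqrt(17)/17)*(-19) = -1843 - 456*sqrt(17)/17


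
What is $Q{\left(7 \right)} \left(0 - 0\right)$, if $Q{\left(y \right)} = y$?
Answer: $0$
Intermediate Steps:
$Q{\left(7 \right)} \left(0 - 0\right) = 7 \left(0 - 0\right) = 7 \left(0 + 0\right) = 7 \cdot 0 = 0$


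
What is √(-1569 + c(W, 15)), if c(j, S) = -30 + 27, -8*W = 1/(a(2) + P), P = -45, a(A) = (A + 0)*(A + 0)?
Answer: 2*I*√393 ≈ 39.648*I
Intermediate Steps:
a(A) = A² (a(A) = A*A = A²)
W = 1/328 (W = -1/(8*(2² - 45)) = -1/(8*(4 - 45)) = -⅛/(-41) = -⅛*(-1/41) = 1/328 ≈ 0.0030488)
c(j, S) = -3
√(-1569 + c(W, 15)) = √(-1569 - 3) = √(-1572) = 2*I*√393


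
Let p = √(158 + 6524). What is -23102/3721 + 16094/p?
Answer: -23102/3721 + 619*√6682/257 ≈ 190.68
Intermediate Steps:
p = √6682 ≈ 81.744
-23102/3721 + 16094/p = -23102/3721 + 16094/(√6682) = -23102*1/3721 + 16094*(√6682/6682) = -23102/3721 + 619*√6682/257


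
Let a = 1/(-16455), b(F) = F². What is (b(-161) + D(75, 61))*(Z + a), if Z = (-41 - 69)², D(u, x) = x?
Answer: 5173159075018/16455 ≈ 3.1438e+8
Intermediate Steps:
Z = 12100 (Z = (-110)² = 12100)
a = -1/16455 ≈ -6.0772e-5
(b(-161) + D(75, 61))*(Z + a) = ((-161)² + 61)*(12100 - 1/16455) = (25921 + 61)*(199105499/16455) = 25982*(199105499/16455) = 5173159075018/16455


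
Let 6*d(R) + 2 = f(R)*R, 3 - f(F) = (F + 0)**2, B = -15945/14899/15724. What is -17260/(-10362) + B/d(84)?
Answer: 598901763000115895/359549250616405212 ≈ 1.6657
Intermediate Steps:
B = -15945/234271876 (B = -15945*1/14899*(1/15724) = -15945/14899*1/15724 = -15945/234271876 ≈ -6.8062e-5)
f(F) = 3 - F**2 (f(F) = 3 - (F + 0)**2 = 3 - F**2)
d(R) = -1/3 + R*(3 - R**2)/6 (d(R) = -1/3 + ((3 - R**2)*R)/6 = -1/3 + (R*(3 - R**2))/6 = -1/3 + R*(3 - R**2)/6)
-17260/(-10362) + B/d(84) = -17260/(-10362) - 15945/(234271876*(-1/3 + (1/2)*84 - 1/6*84**3)) = -17260*(-1/10362) - 15945/(234271876*(-1/3 + 42 - 1/6*592704)) = 8630/5181 - 15945/(234271876*(-1/3 + 42 - 98784)) = 8630/5181 - 15945/(234271876*(-296227/3)) = 8630/5181 - 15945/234271876*(-3/296227) = 8630/5181 + 47835/69397655011852 = 598901763000115895/359549250616405212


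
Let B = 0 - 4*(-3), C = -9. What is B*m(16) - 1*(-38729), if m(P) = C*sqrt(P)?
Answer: 38297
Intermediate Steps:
m(P) = -9*sqrt(P)
B = 12 (B = 0 + 12 = 12)
B*m(16) - 1*(-38729) = 12*(-9*sqrt(16)) - 1*(-38729) = 12*(-9*4) + 38729 = 12*(-36) + 38729 = -432 + 38729 = 38297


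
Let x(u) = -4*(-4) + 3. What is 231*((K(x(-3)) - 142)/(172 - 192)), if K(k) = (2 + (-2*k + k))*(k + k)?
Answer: 45507/5 ≈ 9101.4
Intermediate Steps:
x(u) = 19 (x(u) = 16 + 3 = 19)
K(k) = 2*k*(2 - k) (K(k) = (2 - k)*(2*k) = 2*k*(2 - k))
231*((K(x(-3)) - 142)/(172 - 192)) = 231*((2*19*(2 - 1*19) - 142)/(172 - 192)) = 231*((2*19*(2 - 19) - 142)/(-20)) = 231*((2*19*(-17) - 142)*(-1/20)) = 231*((-646 - 142)*(-1/20)) = 231*(-788*(-1/20)) = 231*(197/5) = 45507/5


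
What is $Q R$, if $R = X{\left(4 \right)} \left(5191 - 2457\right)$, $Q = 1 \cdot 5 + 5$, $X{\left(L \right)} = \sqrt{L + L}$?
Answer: $54680 \sqrt{2} \approx 77329.0$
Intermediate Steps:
$X{\left(L \right)} = \sqrt{2} \sqrt{L}$ ($X{\left(L \right)} = \sqrt{2 L} = \sqrt{2} \sqrt{L}$)
$Q = 10$ ($Q = 5 + 5 = 10$)
$R = 5468 \sqrt{2}$ ($R = \sqrt{2} \sqrt{4} \left(5191 - 2457\right) = \sqrt{2} \cdot 2 \cdot 2734 = 2 \sqrt{2} \cdot 2734 = 5468 \sqrt{2} \approx 7732.9$)
$Q R = 10 \cdot 5468 \sqrt{2} = 54680 \sqrt{2}$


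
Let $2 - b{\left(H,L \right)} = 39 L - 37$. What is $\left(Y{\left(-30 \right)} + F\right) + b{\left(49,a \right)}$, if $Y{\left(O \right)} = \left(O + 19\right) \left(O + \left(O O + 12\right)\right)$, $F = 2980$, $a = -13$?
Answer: $-6176$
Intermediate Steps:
$Y{\left(O \right)} = \left(19 + O\right) \left(12 + O + O^{2}\right)$ ($Y{\left(O \right)} = \left(19 + O\right) \left(O + \left(O^{2} + 12\right)\right) = \left(19 + O\right) \left(O + \left(12 + O^{2}\right)\right) = \left(19 + O\right) \left(12 + O + O^{2}\right)$)
$b{\left(H,L \right)} = 39 - 39 L$ ($b{\left(H,L \right)} = 2 - \left(39 L - 37\right) = 2 - \left(-37 + 39 L\right) = 39 - 39 L$)
$\left(Y{\left(-30 \right)} + F\right) + b{\left(49,a \right)} = \left(\left(228 + \left(-30\right)^{3} + 20 \left(-30\right)^{2} + 31 \left(-30\right)\right) + 2980\right) + \left(39 - -507\right) = \left(\left(228 - 27000 + 20 \cdot 900 - 930\right) + 2980\right) + \left(39 + 507\right) = \left(\left(228 - 27000 + 18000 - 930\right) + 2980\right) + 546 = \left(-9702 + 2980\right) + 546 = -6722 + 546 = -6176$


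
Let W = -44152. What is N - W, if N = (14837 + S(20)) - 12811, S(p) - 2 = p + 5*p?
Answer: 46300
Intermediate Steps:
S(p) = 2 + 6*p (S(p) = 2 + (p + 5*p) = 2 + 6*p)
N = 2148 (N = (14837 + (2 + 6*20)) - 12811 = (14837 + (2 + 120)) - 12811 = (14837 + 122) - 12811 = 14959 - 12811 = 2148)
N - W = 2148 - 1*(-44152) = 2148 + 44152 = 46300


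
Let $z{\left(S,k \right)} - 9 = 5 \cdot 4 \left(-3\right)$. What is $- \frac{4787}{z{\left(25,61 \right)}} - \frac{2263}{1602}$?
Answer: $\frac{2517787}{27234} \approx 92.45$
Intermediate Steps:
$z{\left(S,k \right)} = -51$ ($z{\left(S,k \right)} = 9 + 5 \cdot 4 \left(-3\right) = 9 + 20 \left(-3\right) = 9 - 60 = -51$)
$- \frac{4787}{z{\left(25,61 \right)}} - \frac{2263}{1602} = - \frac{4787}{-51} - \frac{2263}{1602} = \left(-4787\right) \left(- \frac{1}{51}\right) - \frac{2263}{1602} = \frac{4787}{51} - \frac{2263}{1602} = \frac{2517787}{27234}$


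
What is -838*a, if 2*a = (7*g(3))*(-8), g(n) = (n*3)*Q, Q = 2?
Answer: 422352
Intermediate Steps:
g(n) = 6*n (g(n) = (n*3)*2 = (3*n)*2 = 6*n)
a = -504 (a = ((7*(6*3))*(-8))/2 = ((7*18)*(-8))/2 = (126*(-8))/2 = (½)*(-1008) = -504)
-838*a = -838*(-504) = 422352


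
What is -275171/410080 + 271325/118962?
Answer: 39265031749/24391968480 ≈ 1.6098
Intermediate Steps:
-275171/410080 + 271325/118962 = 39265031749/24391968480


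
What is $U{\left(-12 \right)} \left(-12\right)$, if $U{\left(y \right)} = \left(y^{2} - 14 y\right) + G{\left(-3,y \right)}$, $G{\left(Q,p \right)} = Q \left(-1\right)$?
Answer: $-3780$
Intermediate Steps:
$G{\left(Q,p \right)} = - Q$
$U{\left(y \right)} = 3 + y^{2} - 14 y$ ($U{\left(y \right)} = \left(y^{2} - 14 y\right) - -3 = \left(y^{2} - 14 y\right) + 3 = 3 + y^{2} - 14 y$)
$U{\left(-12 \right)} \left(-12\right) = \left(3 + \left(-12\right)^{2} - -168\right) \left(-12\right) = \left(3 + 144 + 168\right) \left(-12\right) = 315 \left(-12\right) = -3780$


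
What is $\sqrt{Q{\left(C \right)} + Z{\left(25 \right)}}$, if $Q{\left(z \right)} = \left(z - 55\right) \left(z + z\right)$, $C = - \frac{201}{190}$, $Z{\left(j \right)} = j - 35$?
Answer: $\frac{\sqrt{3920702}}{190} \approx 10.421$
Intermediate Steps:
$Z{\left(j \right)} = -35 + j$ ($Z{\left(j \right)} = j - 35 = -35 + j$)
$C = - \frac{201}{190}$ ($C = \left(-201\right) \frac{1}{190} = - \frac{201}{190} \approx -1.0579$)
$Q{\left(z \right)} = 2 z \left(-55 + z\right)$ ($Q{\left(z \right)} = \left(-55 + z\right) 2 z = 2 z \left(-55 + z\right)$)
$\sqrt{Q{\left(C \right)} + Z{\left(25 \right)}} = \sqrt{2 \left(- \frac{201}{190}\right) \left(-55 - \frac{201}{190}\right) + \left(-35 + 25\right)} = \sqrt{2 \left(- \frac{201}{190}\right) \left(- \frac{10651}{190}\right) - 10} = \sqrt{\frac{2140851}{18050} - 10} = \sqrt{\frac{1960351}{18050}} = \frac{\sqrt{3920702}}{190}$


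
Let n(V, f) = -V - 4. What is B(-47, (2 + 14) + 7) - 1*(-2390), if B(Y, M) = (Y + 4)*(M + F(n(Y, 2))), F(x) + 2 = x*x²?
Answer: -3417314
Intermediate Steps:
n(V, f) = -4 - V
F(x) = -2 + x³ (F(x) = -2 + x*x² = -2 + x³)
B(Y, M) = (4 + Y)*(-2 + M + (-4 - Y)³) (B(Y, M) = (Y + 4)*(M + (-2 + (-4 - Y)³)) = (4 + Y)*(-2 + M + (-4 - Y)³))
B(-47, (2 + 14) + 7) - 1*(-2390) = (-8 - 4*(4 - 47)³ + 4*((2 + 14) + 7) + ((2 + 14) + 7)*(-47) - 1*(-47)*(2 + (4 - 47)³)) - 1*(-2390) = (-8 - 4*(-43)³ + 4*(16 + 7) + (16 + 7)*(-47) - 1*(-47)*(2 + (-43)³)) + 2390 = (-8 - 4*(-79507) + 4*23 + 23*(-47) - 1*(-47)*(2 - 79507)) + 2390 = (-8 + 318028 + 92 - 1081 - 1*(-47)*(-79505)) + 2390 = (-8 + 318028 + 92 - 1081 - 3736735) + 2390 = -3419704 + 2390 = -3417314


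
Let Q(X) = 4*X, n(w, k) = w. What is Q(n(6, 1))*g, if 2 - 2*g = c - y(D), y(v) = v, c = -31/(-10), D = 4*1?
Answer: 174/5 ≈ 34.800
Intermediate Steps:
D = 4
c = 31/10 (c = -31*(-⅒) = 31/10 ≈ 3.1000)
g = 29/20 (g = 1 - (31/10 - 1*4)/2 = 1 - (31/10 - 4)/2 = 1 - ½*(-9/10) = 1 + 9/20 = 29/20 ≈ 1.4500)
Q(n(6, 1))*g = (4*6)*(29/20) = 24*(29/20) = 174/5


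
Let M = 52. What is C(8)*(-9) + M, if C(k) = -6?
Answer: 106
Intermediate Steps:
C(8)*(-9) + M = -6*(-9) + 52 = 54 + 52 = 106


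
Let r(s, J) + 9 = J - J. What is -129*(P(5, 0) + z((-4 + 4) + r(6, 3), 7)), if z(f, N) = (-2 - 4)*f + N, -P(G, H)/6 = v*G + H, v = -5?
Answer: -27219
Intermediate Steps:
P(G, H) = -6*H + 30*G (P(G, H) = -6*(-5*G + H) = -6*(H - 5*G) = -6*H + 30*G)
r(s, J) = -9 (r(s, J) = -9 + (J - J) = -9 + 0 = -9)
z(f, N) = N - 6*f (z(f, N) = -6*f + N = N - 6*f)
-129*(P(5, 0) + z((-4 + 4) + r(6, 3), 7)) = -129*((-6*0 + 30*5) + (7 - 6*((-4 + 4) - 9))) = -129*((0 + 150) + (7 - 6*(0 - 9))) = -129*(150 + (7 - 6*(-9))) = -129*(150 + (7 + 54)) = -129*(150 + 61) = -129*211 = -27219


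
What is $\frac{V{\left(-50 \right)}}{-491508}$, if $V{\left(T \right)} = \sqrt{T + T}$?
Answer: $- \frac{5 i}{245754} \approx - 2.0346 \cdot 10^{-5} i$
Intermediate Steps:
$V{\left(T \right)} = \sqrt{2} \sqrt{T}$ ($V{\left(T \right)} = \sqrt{2 T} = \sqrt{2} \sqrt{T}$)
$\frac{V{\left(-50 \right)}}{-491508} = \frac{\sqrt{2} \sqrt{-50}}{-491508} = \sqrt{2} \cdot 5 i \sqrt{2} \left(- \frac{1}{491508}\right) = 10 i \left(- \frac{1}{491508}\right) = - \frac{5 i}{245754}$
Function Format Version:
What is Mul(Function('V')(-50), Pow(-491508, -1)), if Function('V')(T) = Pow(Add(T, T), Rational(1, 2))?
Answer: Mul(Rational(-5, 245754), I) ≈ Mul(-2.0346e-5, I)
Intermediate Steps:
Function('V')(T) = Mul(Pow(2, Rational(1, 2)), Pow(T, Rational(1, 2))) (Function('V')(T) = Pow(Mul(2, T), Rational(1, 2)) = Mul(Pow(2, Rational(1, 2)), Pow(T, Rational(1, 2))))
Mul(Function('V')(-50), Pow(-491508, -1)) = Mul(Mul(Pow(2, Rational(1, 2)), Pow(-50, Rational(1, 2))), Pow(-491508, -1)) = Mul(Mul(Pow(2, Rational(1, 2)), Mul(5, I, Pow(2, Rational(1, 2)))), Rational(-1, 491508)) = Mul(Mul(10, I), Rational(-1, 491508)) = Mul(Rational(-5, 245754), I)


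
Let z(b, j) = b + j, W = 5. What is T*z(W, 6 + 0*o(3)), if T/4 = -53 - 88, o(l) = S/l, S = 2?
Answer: -6204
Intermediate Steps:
o(l) = 2/l
T = -564 (T = 4*(-53 - 88) = 4*(-141) = -564)
T*z(W, 6 + 0*o(3)) = -564*(5 + (6 + 0*(2/3))) = -564*(5 + (6 + 0*(2*(⅓)))) = -564*(5 + (6 + 0*(⅔))) = -564*(5 + (6 + 0)) = -564*(5 + 6) = -564*11 = -6204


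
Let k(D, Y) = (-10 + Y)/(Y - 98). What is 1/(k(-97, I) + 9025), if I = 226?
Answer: 16/144427 ≈ 0.00011078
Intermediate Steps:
k(D, Y) = (-10 + Y)/(-98 + Y)
1/(k(-97, I) + 9025) = 1/((-10 + 226)/(-98 + 226) + 9025) = 1/(216/128 + 9025) = 1/((1/128)*216 + 9025) = 1/(27/16 + 9025) = 1/(144427/16) = 16/144427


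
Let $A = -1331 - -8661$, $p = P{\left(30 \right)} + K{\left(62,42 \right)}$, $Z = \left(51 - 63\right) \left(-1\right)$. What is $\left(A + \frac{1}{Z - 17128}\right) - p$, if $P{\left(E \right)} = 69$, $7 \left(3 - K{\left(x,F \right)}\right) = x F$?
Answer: $\frac{130595079}{17116} \approx 7630.0$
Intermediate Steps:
$K{\left(x,F \right)} = 3 - \frac{F x}{7}$ ($K{\left(x,F \right)} = 3 - \frac{x F}{7} = 3 - \frac{F x}{7}$)
$Z = 12$ ($Z = \left(-12\right) \left(-1\right) = 12$)
$p = -300$ ($p = 69 + \left(3 - 6 \cdot 62\right) = 69 + \left(3 - 372\right) = 69 - 369 = -300$)
$A = 7330$ ($A = -1331 + 8661 = 7330$)
$\left(A + \frac{1}{Z - 17128}\right) - p = \left(7330 + \frac{1}{12 - 17128}\right) - -300 = \left(7330 + \frac{1}{-17116}\right) + 300 = \left(7330 - \frac{1}{17116}\right) + 300 = \frac{125460279}{17116} + 300 = \frac{130595079}{17116}$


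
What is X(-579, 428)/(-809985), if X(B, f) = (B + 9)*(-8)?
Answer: -304/53999 ≈ -0.0056297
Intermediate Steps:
X(B, f) = -72 - 8*B (X(B, f) = (9 + B)*(-8) = -72 - 8*B)
X(-579, 428)/(-809985) = (-72 - 8*(-579))/(-809985) = (-72 + 4632)*(-1/809985) = 4560*(-1/809985) = -304/53999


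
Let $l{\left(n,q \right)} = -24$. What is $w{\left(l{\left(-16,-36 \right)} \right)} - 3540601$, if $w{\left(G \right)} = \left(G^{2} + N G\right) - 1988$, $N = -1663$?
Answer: $-3502101$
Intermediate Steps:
$w{\left(G \right)} = -1988 + G^{2} - 1663 G$ ($w{\left(G \right)} = \left(G^{2} - 1663 G\right) - 1988 = -1988 + G^{2} - 1663 G$)
$w{\left(l{\left(-16,-36 \right)} \right)} - 3540601 = \left(-1988 + \left(-24\right)^{2} - -39912\right) - 3540601 = \left(-1988 + 576 + 39912\right) - 3540601 = 38500 - 3540601 = -3502101$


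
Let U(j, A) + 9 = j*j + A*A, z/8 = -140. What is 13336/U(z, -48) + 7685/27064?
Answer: 10018626579/34011193480 ≈ 0.29457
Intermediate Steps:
z = -1120 (z = 8*(-140) = -1120)
U(j, A) = -9 + A**2 + j**2 (U(j, A) = -9 + (j*j + A*A) = -9 + (j**2 + A**2) = -9 + (A**2 + j**2) = -9 + A**2 + j**2)
13336/U(z, -48) + 7685/27064 = 13336/(-9 + (-48)**2 + (-1120)**2) + 7685/27064 = 13336/(-9 + 2304 + 1254400) + 7685*(1/27064) = 13336/1256695 + 7685/27064 = 10018626579/34011193480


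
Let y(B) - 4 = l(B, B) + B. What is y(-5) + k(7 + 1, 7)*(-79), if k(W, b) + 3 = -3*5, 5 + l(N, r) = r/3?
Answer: 4243/3 ≈ 1414.3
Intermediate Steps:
l(N, r) = -5 + r/3
k(W, b) = -18 (k(W, b) = -3 - 3*5 = -3 - 15 = -18)
y(B) = -1 + 4*B/3 (y(B) = 4 + ((-5 + B/3) + B) = 4 + (-5 + 4*B/3) = -1 + 4*B/3)
y(-5) + k(7 + 1, 7)*(-79) = (-1 + (4/3)*(-5)) - 18*(-79) = (-1 - 20/3) + 1422 = -23/3 + 1422 = 4243/3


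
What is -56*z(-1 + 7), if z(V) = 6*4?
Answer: -1344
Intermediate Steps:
z(V) = 24
-56*z(-1 + 7) = -56*24 = -1344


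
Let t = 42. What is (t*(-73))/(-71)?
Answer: 3066/71 ≈ 43.183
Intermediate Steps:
(t*(-73))/(-71) = (42*(-73))/(-71) = -3066*(-1/71) = 3066/71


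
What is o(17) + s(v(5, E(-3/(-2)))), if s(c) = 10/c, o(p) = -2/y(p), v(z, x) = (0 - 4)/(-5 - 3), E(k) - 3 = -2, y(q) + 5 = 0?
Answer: 102/5 ≈ 20.400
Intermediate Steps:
y(q) = -5 (y(q) = -5 + 0 = -5)
E(k) = 1 (E(k) = 3 - 2 = 1)
v(z, x) = ½ (v(z, x) = -4/(-8) = -4*(-⅛) = ½)
o(p) = ⅖ (o(p) = -2/(-5) = -2*(-⅕) = ⅖)
o(17) + s(v(5, E(-3/(-2)))) = ⅖ + 10/(½) = ⅖ + 10*2 = ⅖ + 20 = 102/5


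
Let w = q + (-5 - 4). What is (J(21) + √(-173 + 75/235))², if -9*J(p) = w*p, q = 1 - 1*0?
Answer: 74348/423 + 224*I*√95363/141 ≈ 175.76 + 490.59*I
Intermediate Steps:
q = 1 (q = 1 + 0 = 1)
w = -8 (w = 1 + (-5 - 4) = 1 - 9 = -8)
J(p) = 8*p/9 (J(p) = -(-8)*p/9 = 8*p/9)
(J(21) + √(-173 + 75/235))² = ((8/9)*21 + √(-173 + 75/235))² = (56/3 + √(-173 + 75*(1/235)))² = (56/3 + √(-173 + 15/47))² = (56/3 + √(-8116/47))² = (56/3 + 2*I*√95363/47)²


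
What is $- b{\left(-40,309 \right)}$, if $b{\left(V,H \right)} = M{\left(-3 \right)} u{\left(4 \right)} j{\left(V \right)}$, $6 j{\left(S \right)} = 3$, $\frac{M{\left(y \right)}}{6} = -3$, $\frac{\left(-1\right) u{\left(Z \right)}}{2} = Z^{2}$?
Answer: $-288$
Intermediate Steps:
$u{\left(Z \right)} = - 2 Z^{2}$
$M{\left(y \right)} = -18$ ($M{\left(y \right)} = 6 \left(-3\right) = -18$)
$j{\left(S \right)} = \frac{1}{2}$ ($j{\left(S \right)} = \frac{1}{6} \cdot 3 = \frac{1}{2}$)
$b{\left(V,H \right)} = 288$ ($b{\left(V,H \right)} = - 18 \left(- 2 \cdot 4^{2}\right) \frac{1}{2} = - 18 \left(\left(-2\right) 16\right) \frac{1}{2} = \left(-18\right) \left(-32\right) \frac{1}{2} = 576 \cdot \frac{1}{2} = 288$)
$- b{\left(-40,309 \right)} = \left(-1\right) 288 = -288$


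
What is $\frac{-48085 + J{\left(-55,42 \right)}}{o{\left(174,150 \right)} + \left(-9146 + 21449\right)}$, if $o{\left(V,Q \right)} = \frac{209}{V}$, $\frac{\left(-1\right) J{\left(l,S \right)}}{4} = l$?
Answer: $- \frac{8328510}{2140931} \approx -3.8901$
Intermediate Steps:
$J{\left(l,S \right)} = - 4 l$
$\frac{-48085 + J{\left(-55,42 \right)}}{o{\left(174,150 \right)} + \left(-9146 + 21449\right)} = \frac{-48085 - -220}{\frac{209}{174} + \left(-9146 + 21449\right)} = \frac{-48085 + 220}{209 \cdot \frac{1}{174} + 12303} = - \frac{47865}{\frac{209}{174} + 12303} = - \frac{47865}{\frac{2140931}{174}} = \left(-47865\right) \frac{174}{2140931} = - \frac{8328510}{2140931}$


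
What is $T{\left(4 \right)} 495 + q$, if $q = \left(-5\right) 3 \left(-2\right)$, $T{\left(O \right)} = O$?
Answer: $2010$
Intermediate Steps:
$q = 30$ ($q = \left(-15\right) \left(-2\right) = 30$)
$T{\left(4 \right)} 495 + q = 4 \cdot 495 + 30 = 1980 + 30 = 2010$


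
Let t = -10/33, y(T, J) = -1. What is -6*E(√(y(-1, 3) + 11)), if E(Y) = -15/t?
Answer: -297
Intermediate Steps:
t = -10/33 (t = -10*1/33 = -10/33 ≈ -0.30303)
E(Y) = 99/2 (E(Y) = -15/(-10/33) = -15*(-33/10) = 99/2)
-6*E(√(y(-1, 3) + 11)) = -6*99/2 = -297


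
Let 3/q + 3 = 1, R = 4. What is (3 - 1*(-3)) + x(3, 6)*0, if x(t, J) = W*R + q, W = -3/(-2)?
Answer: 6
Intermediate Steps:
W = 3/2 (W = -3*(-½) = 3/2 ≈ 1.5000)
q = -3/2 (q = 3/(-3 + 1) = 3/(-2) = 3*(-½) = -3/2 ≈ -1.5000)
x(t, J) = 9/2 (x(t, J) = (3/2)*4 - 3/2 = 6 - 3/2 = 9/2)
(3 - 1*(-3)) + x(3, 6)*0 = (3 - 1*(-3)) + (9/2)*0 = (3 + 3) + 0 = 6 + 0 = 6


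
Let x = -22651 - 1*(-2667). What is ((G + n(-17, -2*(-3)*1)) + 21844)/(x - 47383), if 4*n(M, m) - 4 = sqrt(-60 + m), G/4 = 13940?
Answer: -77605/67367 - 3*I*sqrt(6)/269468 ≈ -1.152 - 2.727e-5*I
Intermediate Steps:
G = 55760 (G = 4*13940 = 55760)
x = -19984 (x = -22651 + 2667 = -19984)
n(M, m) = 1 + sqrt(-60 + m)/4
((G + n(-17, -2*(-3)*1)) + 21844)/(x - 47383) = ((55760 + (1 + sqrt(-60 - 2*(-3)*1)/4)) + 21844)/(-19984 - 47383) = ((55760 + (1 + sqrt(-60 + 6*1)/4)) + 21844)/(-67367) = ((55760 + (1 + sqrt(-60 + 6)/4)) + 21844)*(-1/67367) = ((55760 + (1 + sqrt(-54)/4)) + 21844)*(-1/67367) = ((55760 + (1 + (3*I*sqrt(6))/4)) + 21844)*(-1/67367) = ((55760 + (1 + 3*I*sqrt(6)/4)) + 21844)*(-1/67367) = ((55761 + 3*I*sqrt(6)/4) + 21844)*(-1/67367) = (77605 + 3*I*sqrt(6)/4)*(-1/67367) = -77605/67367 - 3*I*sqrt(6)/269468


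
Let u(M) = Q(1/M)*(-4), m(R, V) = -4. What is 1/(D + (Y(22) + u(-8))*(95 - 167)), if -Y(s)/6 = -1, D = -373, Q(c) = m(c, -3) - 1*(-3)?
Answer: -1/1093 ≈ -0.00091491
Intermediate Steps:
Q(c) = -1 (Q(c) = -4 - 1*(-3) = -4 + 3 = -1)
Y(s) = 6 (Y(s) = -6*(-1) = 6)
u(M) = 4 (u(M) = -1*(-4) = 4)
1/(D + (Y(22) + u(-8))*(95 - 167)) = 1/(-373 + (6 + 4)*(95 - 167)) = 1/(-373 + 10*(-72)) = 1/(-373 - 720) = 1/(-1093) = -1/1093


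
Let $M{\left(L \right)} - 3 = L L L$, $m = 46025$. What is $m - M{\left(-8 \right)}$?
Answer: $46534$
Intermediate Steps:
$M{\left(L \right)} = 3 + L^{3}$ ($M{\left(L \right)} = 3 + L L L = 3 + L^{2} L = 3 + L^{3}$)
$m - M{\left(-8 \right)} = 46025 - \left(3 + \left(-8\right)^{3}\right) = 46025 - \left(3 - 512\right) = 46025 - -509 = 46025 + 509 = 46534$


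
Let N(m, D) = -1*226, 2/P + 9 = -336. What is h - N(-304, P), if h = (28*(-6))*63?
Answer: -10358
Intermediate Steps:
P = -2/345 (P = 2/(-9 - 336) = 2/(-345) = 2*(-1/345) = -2/345 ≈ -0.0057971)
N(m, D) = -226
h = -10584 (h = -168*63 = -10584)
h - N(-304, P) = -10584 - 1*(-226) = -10584 + 226 = -10358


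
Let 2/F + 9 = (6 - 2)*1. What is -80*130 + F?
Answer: -52002/5 ≈ -10400.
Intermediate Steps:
F = -2/5 (F = 2/(-9 + (6 - 2)*1) = 2/(-9 + 4*1) = 2/(-9 + 4) = 2/(-5) = 2*(-1/5) = -2/5 ≈ -0.40000)
-80*130 + F = -80*130 - 2/5 = -10400 - 2/5 = -52002/5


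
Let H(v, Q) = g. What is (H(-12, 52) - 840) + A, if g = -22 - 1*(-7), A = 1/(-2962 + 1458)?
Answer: -1285921/1504 ≈ -855.00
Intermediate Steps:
A = -1/1504 (A = 1/(-1504) = -1/1504 ≈ -0.00066489)
g = -15 (g = -22 + 7 = -15)
H(v, Q) = -15
(H(-12, 52) - 840) + A = (-15 - 840) - 1/1504 = -855 - 1/1504 = -1285921/1504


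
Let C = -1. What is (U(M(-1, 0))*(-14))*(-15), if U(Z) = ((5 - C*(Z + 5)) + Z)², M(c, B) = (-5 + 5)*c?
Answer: 21000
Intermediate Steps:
M(c, B) = 0 (M(c, B) = 0*c = 0)
U(Z) = (10 + 2*Z)² (U(Z) = ((5 - (-1)*(Z + 5)) + Z)² = ((5 - (-1)*(5 + Z)) + Z)² = ((5 - (-5 - Z)) + Z)² = ((5 + (5 + Z)) + Z)² = ((10 + Z) + Z)² = (10 + 2*Z)²)
(U(M(-1, 0))*(-14))*(-15) = ((4*(5 + 0)²)*(-14))*(-15) = ((4*5²)*(-14))*(-15) = ((4*25)*(-14))*(-15) = (100*(-14))*(-15) = -1400*(-15) = 21000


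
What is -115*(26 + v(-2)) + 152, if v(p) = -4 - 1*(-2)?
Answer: -2608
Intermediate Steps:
v(p) = -2 (v(p) = -4 + 2 = -2)
-115*(26 + v(-2)) + 152 = -115*(26 - 2) + 152 = -115*24 + 152 = -2760 + 152 = -2608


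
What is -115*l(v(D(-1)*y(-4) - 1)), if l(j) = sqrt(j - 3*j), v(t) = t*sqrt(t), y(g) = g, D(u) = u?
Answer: -115*I*sqrt(2)*3**(3/4) ≈ -370.73*I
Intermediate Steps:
v(t) = t**(3/2)
l(j) = sqrt(2)*sqrt(-j) (l(j) = sqrt(-2*j) = sqrt(2)*sqrt(-j))
-115*l(v(D(-1)*y(-4) - 1)) = -115*sqrt(2)*sqrt(-(-1*(-4) - 1)**(3/2)) = -115*sqrt(2)*sqrt(-(4 - 1)**(3/2)) = -115*sqrt(2)*sqrt(-3**(3/2)) = -115*sqrt(2)*sqrt(-3*sqrt(3)) = -115*sqrt(2)*I*3**(3/4) = -115*I*sqrt(2)*3**(3/4)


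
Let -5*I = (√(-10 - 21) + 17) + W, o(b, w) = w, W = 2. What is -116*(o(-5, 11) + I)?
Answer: -4176/5 + 116*I*√31/5 ≈ -835.2 + 129.17*I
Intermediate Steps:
I = -19/5 - I*√31/5 (I = -((√(-10 - 21) + 17) + 2)/5 = -((√(-31) + 17) + 2)/5 = -((I*√31 + 17) + 2)/5 = -((17 + I*√31) + 2)/5 = -(19 + I*√31)/5 = -19/5 - I*√31/5 ≈ -3.8 - 1.1136*I)
-116*(o(-5, 11) + I) = -116*(11 + (-19/5 - I*√31/5)) = -116*(36/5 - I*√31/5) = -4176/5 + 116*I*√31/5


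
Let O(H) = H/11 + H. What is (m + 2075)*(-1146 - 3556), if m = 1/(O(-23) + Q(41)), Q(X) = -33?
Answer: -6234447628/639 ≈ -9.7566e+6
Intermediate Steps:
O(H) = 12*H/11 (O(H) = H*(1/11) + H = H/11 + H = 12*H/11)
m = -11/639 (m = 1/((12/11)*(-23) - 33) = 1/(-276/11 - 33) = 1/(-639/11) = -11/639 ≈ -0.017214)
(m + 2075)*(-1146 - 3556) = (-11/639 + 2075)*(-1146 - 3556) = (1325914/639)*(-4702) = -6234447628/639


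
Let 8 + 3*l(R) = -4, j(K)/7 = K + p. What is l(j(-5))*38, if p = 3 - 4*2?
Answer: -152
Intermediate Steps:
p = -5 (p = 3 - 8 = -5)
j(K) = -35 + 7*K (j(K) = 7*(K - 5) = 7*(-5 + K) = -35 + 7*K)
l(R) = -4 (l(R) = -8/3 + (⅓)*(-4) = -8/3 - 4/3 = -4)
l(j(-5))*38 = -4*38 = -152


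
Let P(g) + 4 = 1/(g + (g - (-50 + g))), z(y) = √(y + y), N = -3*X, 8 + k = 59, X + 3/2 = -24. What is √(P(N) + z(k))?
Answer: √(-255530 + 64009*√102)/253 ≈ 2.4713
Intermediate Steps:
X = -51/2 (X = -3/2 - 24 = -51/2 ≈ -25.500)
k = 51 (k = -8 + 59 = 51)
N = 153/2 (N = -3*(-51/2) = 153/2 ≈ 76.500)
z(y) = √2*√y (z(y) = √(2*y) = √2*√y)
P(g) = -4 + 1/(50 + g) (P(g) = -4 + 1/(g + (g - (-50 + g))) = -4 + 1/(g + (g + (50 - g))) = -4 + 1/(g + 50) = -4 + 1/(50 + g))
√(P(N) + z(k)) = √((-199 - 4*153/2)/(50 + 153/2) + √2*√51) = √((-199 - 306)/(253/2) + √102) = √((2/253)*(-505) + √102) = √(-1010/253 + √102)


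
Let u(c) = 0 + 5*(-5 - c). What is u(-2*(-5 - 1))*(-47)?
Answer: 3995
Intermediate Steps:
u(c) = -25 - 5*c (u(c) = 0 + (-25 - 5*c) = -25 - 5*c)
u(-2*(-5 - 1))*(-47) = (-25 - (-10)*(-5 - 1))*(-47) = (-25 - (-10)*(-6))*(-47) = (-25 - 5*12)*(-47) = (-25 - 60)*(-47) = -85*(-47) = 3995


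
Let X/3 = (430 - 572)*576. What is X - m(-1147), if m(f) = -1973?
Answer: -243403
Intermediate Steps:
X = -245376 (X = 3*((430 - 572)*576) = 3*(-142*576) = 3*(-81792) = -245376)
X - m(-1147) = -245376 - 1*(-1973) = -245376 + 1973 = -243403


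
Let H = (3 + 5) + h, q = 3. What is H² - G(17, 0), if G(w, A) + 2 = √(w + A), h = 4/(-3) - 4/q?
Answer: 274/9 - √17 ≈ 26.321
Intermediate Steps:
h = -8/3 (h = 4/(-3) - 4/3 = 4*(-⅓) - 4*⅓ = -4/3 - 4/3 = -8/3 ≈ -2.6667)
G(w, A) = -2 + √(A + w) (G(w, A) = -2 + √(w + A) = -2 + √(A + w))
H = 16/3 (H = (3 + 5) - 8/3 = 8 - 8/3 = 16/3 ≈ 5.3333)
H² - G(17, 0) = (16/3)² - (-2 + √(0 + 17)) = 256/9 - (-2 + √17) = 256/9 + (2 - √17) = 274/9 - √17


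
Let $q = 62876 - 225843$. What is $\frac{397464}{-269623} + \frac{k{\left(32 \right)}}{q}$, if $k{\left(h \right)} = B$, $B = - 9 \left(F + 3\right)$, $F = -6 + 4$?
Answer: $- \frac{64771089081}{43939651441} \approx -1.4741$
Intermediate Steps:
$F = -2$
$B = -9$ ($B = - 9 \left(-2 + 3\right) = \left(-9\right) 1 = -9$)
$k{\left(h \right)} = -9$
$q = -162967$ ($q = 62876 - 225843 = -162967$)
$\frac{397464}{-269623} + \frac{k{\left(32 \right)}}{q} = \frac{397464}{-269623} - \frac{9}{-162967} = 397464 \left(- \frac{1}{269623}\right) - - \frac{9}{162967} = - \frac{397464}{269623} + \frac{9}{162967} = - \frac{64771089081}{43939651441}$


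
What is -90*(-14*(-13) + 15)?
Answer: -17730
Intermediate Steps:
-90*(-14*(-13) + 15) = -90*(182 + 15) = -90*197 = -17730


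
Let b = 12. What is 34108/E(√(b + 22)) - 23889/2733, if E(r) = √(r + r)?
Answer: -7963/911 + 17054*2^(¼)*17^(¾)/17 ≈ 9979.1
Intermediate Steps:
E(r) = √2*√r (E(r) = √(2*r) = √2*√r)
34108/E(√(b + 22)) - 23889/2733 = 34108/((√2*√(√(12 + 22)))) - 23889/2733 = 34108/((√2*√(√34))) - 23889*1/2733 = 34108/((√2*34^(¼))) - 7963/911 = 34108/((2^(¾)*17^(¼))) - 7963/911 = 34108*(2^(¼)*17^(¾)/34) - 7963/911 = 17054*2^(¼)*17^(¾)/17 - 7963/911 = -7963/911 + 17054*2^(¼)*17^(¾)/17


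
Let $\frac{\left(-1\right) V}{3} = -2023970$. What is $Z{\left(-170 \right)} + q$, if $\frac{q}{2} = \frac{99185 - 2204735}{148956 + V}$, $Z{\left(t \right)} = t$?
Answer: $- \frac{176959720}{1036811} \approx -170.68$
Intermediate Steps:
$V = 6071910$ ($V = \left(-3\right) \left(-2023970\right) = 6071910$)
$q = - \frac{701850}{1036811}$ ($q = 2 \frac{99185 - 2204735}{148956 + 6071910} = 2 \left(- \frac{2105550}{6220866}\right) = 2 \left(\left(-2105550\right) \frac{1}{6220866}\right) = 2 \left(- \frac{350925}{1036811}\right) = - \frac{701850}{1036811} \approx -0.67693$)
$Z{\left(-170 \right)} + q = -170 - \frac{701850}{1036811} = - \frac{176959720}{1036811}$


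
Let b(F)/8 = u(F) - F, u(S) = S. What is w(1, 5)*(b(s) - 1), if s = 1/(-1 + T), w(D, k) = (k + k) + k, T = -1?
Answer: -15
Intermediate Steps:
w(D, k) = 3*k (w(D, k) = 2*k + k = 3*k)
s = -½ (s = 1/(-1 - 1) = 1/(-2) = -½ ≈ -0.50000)
b(F) = 0 (b(F) = 8*(F - F) = 8*0 = 0)
w(1, 5)*(b(s) - 1) = (3*5)*(0 - 1) = 15*(-1) = -15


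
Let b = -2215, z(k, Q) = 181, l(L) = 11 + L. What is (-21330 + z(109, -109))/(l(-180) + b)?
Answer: 21149/2384 ≈ 8.8712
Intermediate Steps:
(-21330 + z(109, -109))/(l(-180) + b) = (-21330 + 181)/((11 - 180) - 2215) = -21149/(-169 - 2215) = -21149/(-2384) = -21149*(-1/2384) = 21149/2384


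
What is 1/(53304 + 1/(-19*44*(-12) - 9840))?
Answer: 192/10234369 ≈ 1.8760e-5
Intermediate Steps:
1/(53304 + 1/(-19*44*(-12) - 9840)) = 1/(53304 + 1/(-836*(-12) - 9840)) = 1/(53304 + 1/(10032 - 9840)) = 1/(53304 + 1/192) = 1/(10234369/192) = 192/10234369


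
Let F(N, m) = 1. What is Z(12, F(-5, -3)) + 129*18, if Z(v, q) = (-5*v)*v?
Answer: 1602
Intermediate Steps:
Z(v, q) = -5*v²
Z(12, F(-5, -3)) + 129*18 = -5*12² + 129*18 = -5*144 + 2322 = -720 + 2322 = 1602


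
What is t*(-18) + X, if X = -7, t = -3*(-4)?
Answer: -223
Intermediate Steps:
t = 12
t*(-18) + X = 12*(-18) - 7 = -216 - 7 = -223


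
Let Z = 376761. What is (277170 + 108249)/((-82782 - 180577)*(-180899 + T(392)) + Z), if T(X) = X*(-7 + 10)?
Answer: 385419/47332046318 ≈ 8.1429e-6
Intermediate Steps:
T(X) = 3*X (T(X) = X*3 = 3*X)
(277170 + 108249)/((-82782 - 180577)*(-180899 + T(392)) + Z) = (277170 + 108249)/((-82782 - 180577)*(-180899 + 3*392) + 376761) = 385419/(-263359*(-180899 + 1176) + 376761) = 385419/(-263359*(-179723) + 376761) = 385419/(47331669557 + 376761) = 385419/47332046318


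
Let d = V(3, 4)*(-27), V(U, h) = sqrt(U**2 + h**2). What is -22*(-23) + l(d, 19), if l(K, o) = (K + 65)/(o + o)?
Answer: 9579/19 ≈ 504.16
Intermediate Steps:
d = -135 (d = sqrt(3**2 + 4**2)*(-27) = sqrt(9 + 16)*(-27) = sqrt(25)*(-27) = 5*(-27) = -135)
l(K, o) = (65 + K)/(2*o) (l(K, o) = (65 + K)/((2*o)) = (65 + K)*(1/(2*o)) = (65 + K)/(2*o))
-22*(-23) + l(d, 19) = -22*(-23) + (1/2)*(65 - 135)/19 = 506 + (1/2)*(1/19)*(-70) = 506 - 35/19 = 9579/19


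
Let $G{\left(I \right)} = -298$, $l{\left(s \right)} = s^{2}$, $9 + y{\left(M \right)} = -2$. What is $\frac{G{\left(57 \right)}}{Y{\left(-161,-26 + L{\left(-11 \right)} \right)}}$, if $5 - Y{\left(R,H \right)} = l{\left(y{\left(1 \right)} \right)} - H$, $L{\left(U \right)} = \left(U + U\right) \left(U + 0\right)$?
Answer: $- \frac{149}{50} \approx -2.98$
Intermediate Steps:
$y{\left(M \right)} = -11$ ($y{\left(M \right)} = -9 - 2 = -11$)
$L{\left(U \right)} = 2 U^{2}$ ($L{\left(U \right)} = 2 U U = 2 U^{2}$)
$Y{\left(R,H \right)} = -116 + H$ ($Y{\left(R,H \right)} = 5 - \left(\left(-11\right)^{2} - H\right) = 5 - \left(121 - H\right) = 5 + \left(-121 + H\right) = -116 + H$)
$\frac{G{\left(57 \right)}}{Y{\left(-161,-26 + L{\left(-11 \right)} \right)}} = - \frac{298}{-116 - \left(26 - 2 \left(-11\right)^{2}\right)} = - \frac{298}{-116 + \left(-26 + 2 \cdot 121\right)} = - \frac{298}{-116 + \left(-26 + 242\right)} = - \frac{298}{-116 + 216} = - \frac{298}{100} = \left(-298\right) \frac{1}{100} = - \frac{149}{50}$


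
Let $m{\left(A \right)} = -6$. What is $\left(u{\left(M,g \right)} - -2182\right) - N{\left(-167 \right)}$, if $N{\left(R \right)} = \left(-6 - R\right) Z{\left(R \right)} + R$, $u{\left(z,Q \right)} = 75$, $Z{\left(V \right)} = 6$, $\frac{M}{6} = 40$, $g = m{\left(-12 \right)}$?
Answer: $1458$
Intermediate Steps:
$g = -6$
$M = 240$ ($M = 6 \cdot 40 = 240$)
$N{\left(R \right)} = -36 - 5 R$ ($N{\left(R \right)} = \left(-6 - R\right) 6 + R = \left(-36 - 6 R\right) + R = -36 - 5 R$)
$\left(u{\left(M,g \right)} - -2182\right) - N{\left(-167 \right)} = \left(75 - -2182\right) - \left(-36 - -835\right) = \left(75 + 2182\right) - \left(-36 + 835\right) = 2257 - 799 = 1458$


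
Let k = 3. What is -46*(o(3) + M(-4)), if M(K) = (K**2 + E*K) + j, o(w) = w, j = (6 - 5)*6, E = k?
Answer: -598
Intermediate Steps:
E = 3
j = 6 (j = 1*6 = 6)
M(K) = 6 + K**2 + 3*K (M(K) = (K**2 + 3*K) + 6 = 6 + K**2 + 3*K)
-46*(o(3) + M(-4)) = -46*(3 + (6 + (-4)**2 + 3*(-4))) = -46*(3 + (6 + 16 - 12)) = -46*(3 + 10) = -46*13 = -598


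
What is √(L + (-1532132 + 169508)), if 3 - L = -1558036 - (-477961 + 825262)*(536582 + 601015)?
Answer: 2*√98772192778 ≈ 6.2856e+5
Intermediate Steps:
L = 395090133736 (L = 3 - (-1558036 - (-477961 + 825262)*(536582 + 601015)) = 3 - (-1558036 - 347301*1137597) = 3 - (-1558036 - 1*395088575697) = 3 - (-1558036 - 395088575697) = 3 - 1*(-395090133733) = 3 + 395090133733 = 395090133736)
√(L + (-1532132 + 169508)) = √(395090133736 + (-1532132 + 169508)) = √(395090133736 - 1362624) = √395088771112 = 2*√98772192778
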